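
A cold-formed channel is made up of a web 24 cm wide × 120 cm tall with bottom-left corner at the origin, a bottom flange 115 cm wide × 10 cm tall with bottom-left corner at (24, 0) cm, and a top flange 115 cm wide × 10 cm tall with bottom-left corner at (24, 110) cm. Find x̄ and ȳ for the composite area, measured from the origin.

x̄ = 42.86 cm, ȳ = 60.00 cm

Part | A | x̄ᵢ | ȳᵢ | A·x̄ᵢ | A·ȳᵢ
web | 2880.00 | 12.00 | 60.00 | 34560.00 | 172800.00
bottom flange | 1150.00 | 81.50 | 5.00 | 93725.00 | 5750.00
top flange | 1150.00 | 81.50 | 115.00 | 93725.00 | 132250.00
Σ | 5180.00 |  |  | 222010.00 | 310800.00
x̄ = 222010.00 / 5180.00 = 42.86 cm
ȳ = 310800.00 / 5180.00 = 60.00 cm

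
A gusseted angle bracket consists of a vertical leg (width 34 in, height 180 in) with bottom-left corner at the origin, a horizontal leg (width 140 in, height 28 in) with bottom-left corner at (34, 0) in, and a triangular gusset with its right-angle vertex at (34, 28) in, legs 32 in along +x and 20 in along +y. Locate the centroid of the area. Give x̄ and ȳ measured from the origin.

Part | A | x̄ᵢ | ȳᵢ | A·x̄ᵢ | A·ȳᵢ
vertical leg | 6120.00 | 17.00 | 90.00 | 104040.00 | 550800.00
horizontal leg | 3920.00 | 104.00 | 14.00 | 407680.00 | 54880.00
gusset | 320.00 | 44.67 | 34.67 | 14293.33 | 11093.33
Σ | 10360.00 |  |  | 526013.33 | 616773.33
x̄ = 526013.33 / 10360.00 = 50.77 in
ȳ = 616773.33 / 10360.00 = 59.53 in

x̄ = 50.77 in, ȳ = 59.53 in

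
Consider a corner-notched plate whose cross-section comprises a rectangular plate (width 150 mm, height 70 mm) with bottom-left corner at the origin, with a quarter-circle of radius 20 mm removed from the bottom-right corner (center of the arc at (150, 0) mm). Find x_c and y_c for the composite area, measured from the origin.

x_c = 72.95 mm, y_c = 35.82 mm

plate: A = 150 × 70 = 10500.00, centroid at (75.00, 35.00).
removed quarter-circle: A = −¼π·20² = -314.16, centroid at (141.51, 8.49).
ΣA = 10185.84 mm²
ΣAx_c = (10500.00)(75.00) + (-314.16)(141.51) = 743042.78 mm³
ΣAy_c = (10500.00)(35.00) + (-314.16)(8.49) = 364833.33 mm³
x_c = 743042.78 / 10185.84 = 72.95 mm
y_c = 364833.33 / 10185.84 = 35.82 mm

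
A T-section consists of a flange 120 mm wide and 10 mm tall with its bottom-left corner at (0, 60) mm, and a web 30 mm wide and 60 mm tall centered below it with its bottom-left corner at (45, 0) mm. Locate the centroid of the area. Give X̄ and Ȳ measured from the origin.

web: A = 30 × 60 = 1800.00, centroid at (60.00, 30.00).
flange: A = 120 × 10 = 1200.00, centroid at (60.00, 65.00).
ΣA = 3000.00 mm²
ΣAX̄ = (1800.00)(60.00) + (1200.00)(60.00) = 180000.00 mm³
ΣAȲ = (1800.00)(30.00) + (1200.00)(65.00) = 132000.00 mm³
X̄ = 180000.00 / 3000.00 = 60.00 mm
Ȳ = 132000.00 / 3000.00 = 44.00 mm

X̄ = 60.00 mm, Ȳ = 44.00 mm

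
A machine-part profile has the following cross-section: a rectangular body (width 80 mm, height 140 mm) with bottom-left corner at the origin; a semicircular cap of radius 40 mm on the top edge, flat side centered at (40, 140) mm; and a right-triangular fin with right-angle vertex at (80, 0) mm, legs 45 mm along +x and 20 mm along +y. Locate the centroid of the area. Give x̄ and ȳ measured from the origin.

rectangular body: A = 80 × 140 = 11200.00, centroid at (40.00, 70.00).
semicircular top: A = ½π·40² = 2513.27, centroid at (40.00, 156.98).
triangular fin: A = ½·45·20 = 450.00, centroid at (95.00, 6.67).
ΣA = 14163.27 mm²
ΣAx̄ = (11200.00)(40.00) + (2513.27)(40.00) + (450.00)(95.00) = 591280.96 mm³
ΣAȳ = (11200.00)(70.00) + (2513.27)(156.98) + (450.00)(6.67) = 1181525.04 mm³
x̄ = 591280.96 / 14163.27 = 41.75 mm
ȳ = 1181525.04 / 14163.27 = 83.42 mm

x̄ = 41.75 mm, ȳ = 83.42 mm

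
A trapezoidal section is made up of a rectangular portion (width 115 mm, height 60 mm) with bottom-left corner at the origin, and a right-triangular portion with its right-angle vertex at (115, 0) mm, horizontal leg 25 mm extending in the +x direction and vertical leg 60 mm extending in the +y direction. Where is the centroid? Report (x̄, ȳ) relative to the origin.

x̄ = 63.95 mm, ȳ = 29.02 mm

Part | A | x̄ᵢ | ȳᵢ | A·x̄ᵢ | A·ȳᵢ
rectangular portion | 6900.00 | 57.50 | 30.00 | 396750.00 | 207000.00
triangular portion | 750.00 | 123.33 | 20.00 | 92500.00 | 15000.00
Σ | 7650.00 |  |  | 489250.00 | 222000.00
x̄ = 489250.00 / 7650.00 = 63.95 mm
ȳ = 222000.00 / 7650.00 = 29.02 mm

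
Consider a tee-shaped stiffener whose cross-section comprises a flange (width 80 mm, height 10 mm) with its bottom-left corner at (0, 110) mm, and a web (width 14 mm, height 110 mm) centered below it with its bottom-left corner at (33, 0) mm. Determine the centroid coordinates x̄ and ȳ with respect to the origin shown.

web: A = 14 × 110 = 1540.00, centroid at (40.00, 55.00).
flange: A = 80 × 10 = 800.00, centroid at (40.00, 115.00).
ΣA = 2340.00 mm²
ΣAx̄ = (1540.00)(40.00) + (800.00)(40.00) = 93600.00 mm³
ΣAȳ = (1540.00)(55.00) + (800.00)(115.00) = 176700.00 mm³
x̄ = 93600.00 / 2340.00 = 40.00 mm
ȳ = 176700.00 / 2340.00 = 75.51 mm

x̄ = 40.00 mm, ȳ = 75.51 mm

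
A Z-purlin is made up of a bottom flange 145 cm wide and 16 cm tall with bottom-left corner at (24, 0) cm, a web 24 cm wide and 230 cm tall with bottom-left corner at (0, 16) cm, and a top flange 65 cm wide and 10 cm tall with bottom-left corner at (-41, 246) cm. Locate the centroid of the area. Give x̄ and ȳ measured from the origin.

bottom flange: A = 145 × 16 = 2320.00, centroid at (96.50, 8.00).
web: A = 24 × 230 = 5520.00, centroid at (12.00, 131.00).
top flange: A = 65 × 10 = 650.00, centroid at (-8.50, 251.00).
ΣA = 8490.00 cm², ΣAx̄ = 284595.00 cm³, ΣAȳ = 904830.00 cm³.
x̄ = 284595.00/8490.00 = 33.52 cm; ȳ = 904830.00/8490.00 = 106.58 cm.

x̄ = 33.52 cm, ȳ = 106.58 cm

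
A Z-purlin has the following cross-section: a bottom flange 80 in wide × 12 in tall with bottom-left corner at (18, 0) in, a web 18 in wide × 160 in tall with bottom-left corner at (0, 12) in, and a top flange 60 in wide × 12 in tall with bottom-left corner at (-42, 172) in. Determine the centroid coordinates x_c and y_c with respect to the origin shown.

x_c = 16.00 in, y_c = 87.47 in

bottom flange: A = 80 × 12 = 960.00, centroid at (58.00, 6.00).
web: A = 18 × 160 = 2880.00, centroid at (9.00, 92.00).
top flange: A = 60 × 12 = 720.00, centroid at (-12.00, 178.00).
ΣA = 4560.00 in²
ΣAx_c = (960.00)(58.00) + (2880.00)(9.00) + (720.00)(-12.00) = 72960.00 in³
ΣAy_c = (960.00)(6.00) + (2880.00)(92.00) + (720.00)(178.00) = 398880.00 in³
x_c = 72960.00 / 4560.00 = 16.00 in
y_c = 398880.00 / 4560.00 = 87.47 in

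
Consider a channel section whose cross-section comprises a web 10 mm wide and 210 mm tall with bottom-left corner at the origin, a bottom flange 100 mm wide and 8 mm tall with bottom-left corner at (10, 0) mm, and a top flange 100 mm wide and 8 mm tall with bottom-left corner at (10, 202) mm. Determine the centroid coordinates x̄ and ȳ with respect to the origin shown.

x̄ = 28.78 mm, ȳ = 105.00 mm

web: A = 10 × 210 = 2100.00, centroid at (5.00, 105.00).
bottom flange: A = 100 × 8 = 800.00, centroid at (60.00, 4.00).
top flange: A = 100 × 8 = 800.00, centroid at (60.00, 206.00).
ΣA = 3700.00 mm²
ΣAx̄ = (2100.00)(5.00) + (800.00)(60.00) + (800.00)(60.00) = 106500.00 mm³
ΣAȳ = (2100.00)(105.00) + (800.00)(4.00) + (800.00)(206.00) = 388500.00 mm³
x̄ = 106500.00 / 3700.00 = 28.78 mm
ȳ = 388500.00 / 3700.00 = 105.00 mm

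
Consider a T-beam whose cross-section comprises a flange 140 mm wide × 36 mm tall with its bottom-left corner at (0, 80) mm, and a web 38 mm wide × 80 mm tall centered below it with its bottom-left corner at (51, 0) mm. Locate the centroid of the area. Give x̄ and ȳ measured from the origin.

Part | A | x̄ᵢ | ȳᵢ | A·x̄ᵢ | A·ȳᵢ
web | 3040.00 | 70.00 | 40.00 | 212800.00 | 121600.00
flange | 5040.00 | 70.00 | 98.00 | 352800.00 | 493920.00
Σ | 8080.00 |  |  | 565600.00 | 615520.00
x̄ = 565600.00 / 8080.00 = 70.00 mm
ȳ = 615520.00 / 8080.00 = 76.18 mm

x̄ = 70.00 mm, ȳ = 76.18 mm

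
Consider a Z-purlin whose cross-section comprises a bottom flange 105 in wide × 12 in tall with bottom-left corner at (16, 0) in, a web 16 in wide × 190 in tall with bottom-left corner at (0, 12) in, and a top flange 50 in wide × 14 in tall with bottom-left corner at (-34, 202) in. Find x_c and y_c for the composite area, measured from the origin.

bottom flange: A = 105 × 12 = 1260.00, centroid at (68.50, 6.00).
web: A = 16 × 190 = 3040.00, centroid at (8.00, 107.00).
top flange: A = 50 × 14 = 700.00, centroid at (-9.00, 209.00).
ΣA = 5000.00 in²
ΣAx_c = (1260.00)(68.50) + (3040.00)(8.00) + (700.00)(-9.00) = 104330.00 in³
ΣAy_c = (1260.00)(6.00) + (3040.00)(107.00) + (700.00)(209.00) = 479140.00 in³
x_c = 104330.00 / 5000.00 = 20.87 in
y_c = 479140.00 / 5000.00 = 95.83 in

x_c = 20.87 in, y_c = 95.83 in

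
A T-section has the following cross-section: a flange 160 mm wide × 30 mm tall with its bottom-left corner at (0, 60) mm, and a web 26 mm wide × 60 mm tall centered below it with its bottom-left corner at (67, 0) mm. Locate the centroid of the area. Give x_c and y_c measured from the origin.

web: A = 26 × 60 = 1560.00, centroid at (80.00, 30.00).
flange: A = 160 × 30 = 4800.00, centroid at (80.00, 75.00).
ΣA = 6360.00 mm², ΣAx_c = 508800.00 mm³, ΣAy_c = 406800.00 mm³.
x_c = 508800.00/6360.00 = 80.00 mm; y_c = 406800.00/6360.00 = 63.96 mm.

x_c = 80.00 mm, y_c = 63.96 mm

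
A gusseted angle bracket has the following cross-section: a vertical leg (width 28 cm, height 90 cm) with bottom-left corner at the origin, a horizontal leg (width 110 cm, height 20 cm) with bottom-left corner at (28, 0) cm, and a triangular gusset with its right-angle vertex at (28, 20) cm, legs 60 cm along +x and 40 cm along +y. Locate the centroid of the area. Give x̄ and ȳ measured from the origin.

x̄ = 46.53 cm, ȳ = 29.63 cm

Part | A | x̄ᵢ | ȳᵢ | A·x̄ᵢ | A·ȳᵢ
vertical leg | 2520.00 | 14.00 | 45.00 | 35280.00 | 113400.00
horizontal leg | 2200.00 | 83.00 | 10.00 | 182600.00 | 22000.00
gusset | 1200.00 | 48.00 | 33.33 | 57600.00 | 40000.00
Σ | 5920.00 |  |  | 275480.00 | 175400.00
x̄ = 275480.00 / 5920.00 = 46.53 cm
ȳ = 175400.00 / 5920.00 = 29.63 cm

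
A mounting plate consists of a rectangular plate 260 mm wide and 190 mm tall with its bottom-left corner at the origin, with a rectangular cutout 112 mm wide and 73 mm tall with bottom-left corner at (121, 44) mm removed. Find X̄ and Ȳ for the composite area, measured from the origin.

X̄ = 120.68 mm, Ȳ = 97.88 mm

plate: A = 260 × 190 = 49400.00, centroid at (130.00, 95.00).
hole: A = −(112 × 73) = -8176.00, centroid at (177.00, 80.50).
ΣA = 41224.00 mm²
ΣAX̄ = (49400.00)(130.00) + (-8176.00)(177.00) = 4974848.00 mm³
ΣAȲ = (49400.00)(95.00) + (-8176.00)(80.50) = 4034832.00 mm³
X̄ = 4974848.00 / 41224.00 = 120.68 mm
Ȳ = 4034832.00 / 41224.00 = 97.88 mm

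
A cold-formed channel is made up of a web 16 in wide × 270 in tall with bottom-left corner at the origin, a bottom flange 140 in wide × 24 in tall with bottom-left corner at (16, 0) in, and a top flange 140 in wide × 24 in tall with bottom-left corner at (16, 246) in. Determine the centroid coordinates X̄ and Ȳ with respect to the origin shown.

X̄ = 55.48 in, Ȳ = 135.00 in

web: A = 16 × 270 = 4320.00, centroid at (8.00, 135.00).
bottom flange: A = 140 × 24 = 3360.00, centroid at (86.00, 12.00).
top flange: A = 140 × 24 = 3360.00, centroid at (86.00, 258.00).
ΣA = 11040.00 in², ΣAX̄ = 612480.00 in³, ΣAȲ = 1490400.00 in³.
X̄ = 612480.00/11040.00 = 55.48 in; Ȳ = 1490400.00/11040.00 = 135.00 in.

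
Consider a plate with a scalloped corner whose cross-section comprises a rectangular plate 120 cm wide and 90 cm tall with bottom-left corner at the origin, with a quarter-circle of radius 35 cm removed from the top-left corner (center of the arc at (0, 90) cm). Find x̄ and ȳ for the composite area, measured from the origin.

x̄ = 64.42 cm, ȳ = 42.05 cm

Part | A | x̄ᵢ | ȳᵢ | A·x̄ᵢ | A·ȳᵢ
plate | 10800.00 | 60.00 | 45.00 | 648000.00 | 486000.00
removed quarter-circle | -962.11 | 14.85 | 75.15 | -14291.67 | -72298.48
Σ | 9837.89 |  |  | 633708.33 | 413701.52
x̄ = 633708.33 / 9837.89 = 64.42 cm
ȳ = 413701.52 / 9837.89 = 42.05 cm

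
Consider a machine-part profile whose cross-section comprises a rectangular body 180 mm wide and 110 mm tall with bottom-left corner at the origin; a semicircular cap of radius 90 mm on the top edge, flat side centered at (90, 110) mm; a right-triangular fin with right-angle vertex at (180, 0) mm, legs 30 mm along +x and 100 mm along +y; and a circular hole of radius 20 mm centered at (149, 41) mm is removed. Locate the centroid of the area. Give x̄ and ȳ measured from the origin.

x̄ = 92.32 mm, ȳ = 90.73 mm

rectangular body: A = 180 × 110 = 19800.00, centroid at (90.00, 55.00).
semicircular top: A = ½π·90² = 12723.45, centroid at (90.00, 148.20).
triangular fin: A = ½·30·100 = 1500.00, centroid at (190.00, 33.33).
hole: A = −π·20² = -1256.64, centroid at (149.00, 41.00).
ΣA = 32766.81 mm²
ΣAx̄ = (19800.00)(90.00) + (12723.45)(90.00) + (1500.00)(190.00) + (-1256.64)(149.00) = 3024871.60 mm³
ΣAȳ = (19800.00)(55.00) + (12723.45)(148.20) + (1500.00)(33.33) + (-1256.64)(41.00) = 2973057.41 mm³
x̄ = 3024871.60 / 32766.81 = 92.32 mm
ȳ = 2973057.41 / 32766.81 = 90.73 mm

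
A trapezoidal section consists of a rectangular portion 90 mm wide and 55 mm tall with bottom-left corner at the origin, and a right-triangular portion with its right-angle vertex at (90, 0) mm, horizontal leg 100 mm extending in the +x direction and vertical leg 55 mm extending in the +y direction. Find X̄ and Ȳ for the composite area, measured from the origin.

rectangular portion: A = 90 × 55 = 4950.00, centroid at (45.00, 27.50).
triangular portion: A = ½·100·55 = 2750.00, centroid at (123.33, 18.33).
ΣA = 7700.00 mm², ΣAX̄ = 561916.67 mm³, ΣAȲ = 186541.67 mm³.
X̄ = 561916.67/7700.00 = 72.98 mm; Ȳ = 186541.67/7700.00 = 24.23 mm.

X̄ = 72.98 mm, Ȳ = 24.23 mm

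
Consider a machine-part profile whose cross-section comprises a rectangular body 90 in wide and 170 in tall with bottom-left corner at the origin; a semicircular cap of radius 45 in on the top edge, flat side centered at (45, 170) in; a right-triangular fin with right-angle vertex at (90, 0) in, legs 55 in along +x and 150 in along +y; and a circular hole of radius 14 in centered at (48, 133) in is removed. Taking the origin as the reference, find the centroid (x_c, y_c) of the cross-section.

x_c = 56.80 in, y_c = 92.15 in

rectangular body: A = 90 × 170 = 15300.00, centroid at (45.00, 85.00).
semicircular top: A = ½π·45² = 3180.86, centroid at (45.00, 189.10).
triangular fin: A = ½·55·150 = 4125.00, centroid at (108.33, 50.00).
hole: A = −π·14² = -615.75, centroid at (48.00, 133.00).
ΣA = 21990.11 in², ΣAx_c = 1248957.71 in³, ΣAy_c = 2026351.60 in³.
x_c = 1248957.71/21990.11 = 56.80 in; y_c = 2026351.60/21990.11 = 92.15 in.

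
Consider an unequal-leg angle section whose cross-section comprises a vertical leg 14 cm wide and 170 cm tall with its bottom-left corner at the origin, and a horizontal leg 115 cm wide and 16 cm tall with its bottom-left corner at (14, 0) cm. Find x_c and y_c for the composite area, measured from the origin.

x_c = 35.12 cm, y_c = 51.43 cm

Part | A | x̄ᵢ | ȳᵢ | A·x̄ᵢ | A·ȳᵢ
vertical leg | 2380.00 | 7.00 | 85.00 | 16660.00 | 202300.00
horizontal leg | 1840.00 | 71.50 | 8.00 | 131560.00 | 14720.00
Σ | 4220.00 |  |  | 148220.00 | 217020.00
x_c = 148220.00 / 4220.00 = 35.12 cm
y_c = 217020.00 / 4220.00 = 51.43 cm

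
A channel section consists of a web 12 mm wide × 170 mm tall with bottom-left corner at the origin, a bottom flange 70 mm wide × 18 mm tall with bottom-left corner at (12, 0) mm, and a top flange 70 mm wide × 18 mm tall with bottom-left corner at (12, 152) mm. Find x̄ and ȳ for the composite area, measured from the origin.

x̄ = 28.66 mm, ȳ = 85.00 mm

web: A = 12 × 170 = 2040.00, centroid at (6.00, 85.00).
bottom flange: A = 70 × 18 = 1260.00, centroid at (47.00, 9.00).
top flange: A = 70 × 18 = 1260.00, centroid at (47.00, 161.00).
ΣA = 4560.00 mm²
ΣAx̄ = (2040.00)(6.00) + (1260.00)(47.00) + (1260.00)(47.00) = 130680.00 mm³
ΣAȳ = (2040.00)(85.00) + (1260.00)(9.00) + (1260.00)(161.00) = 387600.00 mm³
x̄ = 130680.00 / 4560.00 = 28.66 mm
ȳ = 387600.00 / 4560.00 = 85.00 mm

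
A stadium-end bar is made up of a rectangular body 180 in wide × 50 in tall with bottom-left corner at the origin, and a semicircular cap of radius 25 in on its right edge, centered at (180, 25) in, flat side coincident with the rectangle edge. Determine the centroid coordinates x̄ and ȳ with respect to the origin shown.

rectangular body: A = 180 × 50 = 9000.00, centroid at (90.00, 25.00).
semicircular end: A = ½π·25² = 981.75, centroid at (190.61, 25.00).
ΣA = 9981.75 in²
ΣAx̄ = (9000.00)(90.00) + (981.75)(190.61) = 997131.25 in³
ΣAȳ = (9000.00)(25.00) + (981.75)(25.00) = 249543.69 in³
x̄ = 997131.25 / 9981.75 = 99.90 in
ȳ = 249543.69 / 9981.75 = 25.00 in

x̄ = 99.90 in, ȳ = 25.00 in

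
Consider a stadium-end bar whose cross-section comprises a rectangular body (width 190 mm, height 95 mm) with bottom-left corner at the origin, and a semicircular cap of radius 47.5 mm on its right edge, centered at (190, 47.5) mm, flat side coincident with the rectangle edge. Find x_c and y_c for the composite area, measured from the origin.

x_c = 113.90 mm, y_c = 47.50 mm

rectangular body: A = 190 × 95 = 18050.00, centroid at (95.00, 47.50).
semicircular end: A = ½π·47.5² = 3544.11, centroid at (210.16, 47.50).
ΣA = 21594.11 mm²
ΣAx_c = (18050.00)(95.00) + (3544.11)(210.16) = 2459578.67 mm³
ΣAy_c = (18050.00)(47.50) + (3544.11)(47.50) = 1025720.19 mm³
x_c = 2459578.67 / 21594.11 = 113.90 mm
y_c = 1025720.19 / 21594.11 = 47.50 mm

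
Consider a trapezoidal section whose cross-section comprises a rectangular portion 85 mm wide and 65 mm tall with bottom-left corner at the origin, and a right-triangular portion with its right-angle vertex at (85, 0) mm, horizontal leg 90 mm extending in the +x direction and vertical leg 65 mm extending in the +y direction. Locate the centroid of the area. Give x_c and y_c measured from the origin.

x_c = 67.60 mm, y_c = 28.75 mm

rectangular portion: A = 85 × 65 = 5525.00, centroid at (42.50, 32.50).
triangular portion: A = ½·90·65 = 2925.00, centroid at (115.00, 21.67).
ΣA = 8450.00 mm²
ΣAx_c = (5525.00)(42.50) + (2925.00)(115.00) = 571187.50 mm³
ΣAy_c = (5525.00)(32.50) + (2925.00)(21.67) = 242937.50 mm³
x_c = 571187.50 / 8450.00 = 67.60 mm
y_c = 242937.50 / 8450.00 = 28.75 mm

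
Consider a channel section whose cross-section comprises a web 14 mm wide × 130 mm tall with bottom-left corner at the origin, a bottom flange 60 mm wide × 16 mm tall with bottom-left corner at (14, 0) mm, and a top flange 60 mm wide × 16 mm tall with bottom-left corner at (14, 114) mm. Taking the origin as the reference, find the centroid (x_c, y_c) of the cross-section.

web: A = 14 × 130 = 1820.00, centroid at (7.00, 65.00).
bottom flange: A = 60 × 16 = 960.00, centroid at (44.00, 8.00).
top flange: A = 60 × 16 = 960.00, centroid at (44.00, 122.00).
ΣA = 3740.00 mm², ΣAx_c = 97220.00 mm³, ΣAy_c = 243100.00 mm³.
x_c = 97220.00/3740.00 = 25.99 mm; y_c = 243100.00/3740.00 = 65.00 mm.

x_c = 25.99 mm, y_c = 65.00 mm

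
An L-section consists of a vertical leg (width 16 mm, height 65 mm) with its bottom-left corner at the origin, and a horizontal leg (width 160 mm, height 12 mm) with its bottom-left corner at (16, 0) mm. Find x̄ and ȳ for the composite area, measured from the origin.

vertical leg: A = 16 × 65 = 1040.00, centroid at (8.00, 32.50).
horizontal leg: A = 160 × 12 = 1920.00, centroid at (96.00, 6.00).
ΣA = 2960.00 mm², ΣAx̄ = 192640.00 mm³, ΣAȳ = 45320.00 mm³.
x̄ = 192640.00/2960.00 = 65.08 mm; ȳ = 45320.00/2960.00 = 15.31 mm.

x̄ = 65.08 mm, ȳ = 15.31 mm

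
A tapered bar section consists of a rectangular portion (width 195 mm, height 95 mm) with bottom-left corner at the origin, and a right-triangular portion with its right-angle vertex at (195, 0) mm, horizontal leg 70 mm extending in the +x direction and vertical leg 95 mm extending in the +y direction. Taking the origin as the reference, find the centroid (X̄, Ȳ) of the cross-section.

X̄ = 115.89 mm, Ȳ = 45.09 mm

Part | A | x̄ᵢ | ȳᵢ | A·x̄ᵢ | A·ȳᵢ
rectangular portion | 18525.00 | 97.50 | 47.50 | 1806187.50 | 879937.50
triangular portion | 3325.00 | 218.33 | 31.67 | 725958.33 | 105291.67
Σ | 21850.00 |  |  | 2532145.83 | 985229.17
X̄ = 2532145.83 / 21850.00 = 115.89 mm
Ȳ = 985229.17 / 21850.00 = 45.09 mm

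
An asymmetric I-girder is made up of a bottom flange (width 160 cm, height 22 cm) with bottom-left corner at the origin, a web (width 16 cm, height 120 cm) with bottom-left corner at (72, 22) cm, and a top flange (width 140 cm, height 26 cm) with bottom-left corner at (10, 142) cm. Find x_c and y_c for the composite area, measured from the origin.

bottom flange: A = 160 × 22 = 3520.00, centroid at (80.00, 11.00).
web: A = 16 × 120 = 1920.00, centroid at (80.00, 82.00).
top flange: A = 140 × 26 = 3640.00, centroid at (80.00, 155.00).
ΣA = 9080.00 cm²
ΣAx_c = (3520.00)(80.00) + (1920.00)(80.00) + (3640.00)(80.00) = 726400.00 cm³
ΣAy_c = (3520.00)(11.00) + (1920.00)(82.00) + (3640.00)(155.00) = 760360.00 cm³
x_c = 726400.00 / 9080.00 = 80.00 cm
y_c = 760360.00 / 9080.00 = 83.74 cm

x_c = 80.00 cm, y_c = 83.74 cm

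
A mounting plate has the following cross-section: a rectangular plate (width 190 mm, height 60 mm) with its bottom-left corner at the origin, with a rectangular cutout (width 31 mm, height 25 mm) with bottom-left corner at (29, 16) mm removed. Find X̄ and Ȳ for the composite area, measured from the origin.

Part | A | x̄ᵢ | ȳᵢ | A·x̄ᵢ | A·ȳᵢ
plate | 11400.00 | 95.00 | 30.00 | 1083000.00 | 342000.00
hole | -775.00 | 44.50 | 28.50 | -34487.50 | -22087.50
Σ | 10625.00 |  |  | 1048512.50 | 319912.50
X̄ = 1048512.50 / 10625.00 = 98.68 mm
Ȳ = 319912.50 / 10625.00 = 30.11 mm

X̄ = 98.68 mm, Ȳ = 30.11 mm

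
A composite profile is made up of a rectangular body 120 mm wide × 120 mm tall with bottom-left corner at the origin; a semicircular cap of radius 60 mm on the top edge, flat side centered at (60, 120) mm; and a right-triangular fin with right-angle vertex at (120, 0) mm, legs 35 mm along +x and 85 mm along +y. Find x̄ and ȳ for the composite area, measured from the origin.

Part | A | x̄ᵢ | ȳᵢ | A·x̄ᵢ | A·ȳᵢ
rectangular body | 14400.00 | 60.00 | 60.00 | 864000.00 | 864000.00
semicircular top | 5654.87 | 60.00 | 145.46 | 339292.01 | 822584.01
triangular fin | 1487.50 | 131.67 | 28.33 | 195854.17 | 42145.83
Σ | 21542.37 |  |  | 1399146.17 | 1728729.85
x̄ = 1399146.17 / 21542.37 = 64.95 mm
ȳ = 1728729.85 / 21542.37 = 80.25 mm

x̄ = 64.95 mm, ȳ = 80.25 mm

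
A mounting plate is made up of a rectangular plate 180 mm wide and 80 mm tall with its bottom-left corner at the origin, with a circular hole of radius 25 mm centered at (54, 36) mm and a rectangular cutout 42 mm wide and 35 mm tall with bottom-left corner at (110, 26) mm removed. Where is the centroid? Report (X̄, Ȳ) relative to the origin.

X̄ = 90.95 mm, Ȳ = 40.25 mm

plate: A = 180 × 80 = 14400.00, centroid at (90.00, 40.00).
hole 1: A = −π·25² = -1963.50, centroid at (54.00, 36.00).
hole 2: A = −(42 × 35) = -1470.00, centroid at (131.00, 43.50).
ΣA = 10966.50 mm², ΣAX̄ = 997401.25 mm³, ΣAȲ = 441369.17 mm³.
X̄ = 997401.25/10966.50 = 90.95 mm; Ȳ = 441369.17/10966.50 = 40.25 mm.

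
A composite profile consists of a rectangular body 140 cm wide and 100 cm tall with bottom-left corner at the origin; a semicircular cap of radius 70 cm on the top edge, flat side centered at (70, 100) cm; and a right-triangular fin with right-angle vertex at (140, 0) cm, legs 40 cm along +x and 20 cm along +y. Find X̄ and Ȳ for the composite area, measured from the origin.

X̄ = 71.51 cm, Ȳ = 76.98 cm

Part | A | x̄ᵢ | ȳᵢ | A·x̄ᵢ | A·ȳᵢ
rectangular body | 14000.00 | 70.00 | 50.00 | 980000.00 | 700000.00
semicircular top | 7696.90 | 70.00 | 129.71 | 538783.14 | 998356.87
triangular fin | 400.00 | 153.33 | 6.67 | 61333.33 | 2666.67
Σ | 22096.90 |  |  | 1580116.47 | 1701023.53
X̄ = 1580116.47 / 22096.90 = 71.51 cm
Ȳ = 1701023.53 / 22096.90 = 76.98 cm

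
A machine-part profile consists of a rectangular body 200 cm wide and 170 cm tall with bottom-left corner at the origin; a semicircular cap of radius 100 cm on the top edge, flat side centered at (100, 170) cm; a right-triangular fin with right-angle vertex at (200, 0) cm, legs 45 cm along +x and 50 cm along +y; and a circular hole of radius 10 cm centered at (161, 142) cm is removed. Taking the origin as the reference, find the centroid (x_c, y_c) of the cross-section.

Part | A | x̄ᵢ | ȳᵢ | A·x̄ᵢ | A·ȳᵢ
rectangular body | 34000.00 | 100.00 | 85.00 | 3400000.00 | 2890000.00
semicircular top | 15707.96 | 100.00 | 212.44 | 1570796.33 | 3337020.42
triangular fin | 1125.00 | 215.00 | 16.67 | 241875.00 | 18750.00
hole | -314.16 | 161.00 | 142.00 | -50579.64 | -44610.62
Σ | 50518.80 |  |  | 5162091.69 | 6201159.81
x_c = 5162091.69 / 50518.80 = 102.18 cm
y_c = 6201159.81 / 50518.80 = 122.75 cm

x_c = 102.18 cm, y_c = 122.75 cm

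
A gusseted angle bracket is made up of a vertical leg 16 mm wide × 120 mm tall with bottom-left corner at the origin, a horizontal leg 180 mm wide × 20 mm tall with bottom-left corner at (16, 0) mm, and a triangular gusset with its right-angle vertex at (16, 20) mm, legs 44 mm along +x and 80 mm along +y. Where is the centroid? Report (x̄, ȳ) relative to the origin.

x̄ = 61.94 mm, ȳ = 32.05 mm

Part | A | x̄ᵢ | ȳᵢ | A·x̄ᵢ | A·ȳᵢ
vertical leg | 1920.00 | 8.00 | 60.00 | 15360.00 | 115200.00
horizontal leg | 3600.00 | 106.00 | 10.00 | 381600.00 | 36000.00
gusset | 1760.00 | 30.67 | 46.67 | 53973.33 | 82133.33
Σ | 7280.00 |  |  | 450933.33 | 233333.33
x̄ = 450933.33 / 7280.00 = 61.94 mm
ȳ = 233333.33 / 7280.00 = 32.05 mm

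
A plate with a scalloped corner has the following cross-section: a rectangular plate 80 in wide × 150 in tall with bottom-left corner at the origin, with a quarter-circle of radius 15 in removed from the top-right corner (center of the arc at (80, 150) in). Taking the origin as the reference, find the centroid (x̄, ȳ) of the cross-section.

plate: A = 80 × 150 = 12000.00, centroid at (40.00, 75.00).
removed quarter-circle: A = −¼π·15² = -176.71, centroid at (73.63, 143.63).
ΣA = 11823.29 in², ΣAx̄ = 466987.83 in³, ΣAȳ = 874617.81 in³.
x̄ = 466987.83/11823.29 = 39.50 in; ȳ = 874617.81/11823.29 = 73.97 in.

x̄ = 39.50 in, ȳ = 73.97 in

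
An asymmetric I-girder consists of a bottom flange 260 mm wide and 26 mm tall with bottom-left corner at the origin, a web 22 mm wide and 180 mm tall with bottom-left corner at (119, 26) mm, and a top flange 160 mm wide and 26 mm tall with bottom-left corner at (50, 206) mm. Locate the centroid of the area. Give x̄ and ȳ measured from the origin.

x̄ = 130.00 mm, ȳ = 98.00 mm

bottom flange: A = 260 × 26 = 6760.00, centroid at (130.00, 13.00).
web: A = 22 × 180 = 3960.00, centroid at (130.00, 116.00).
top flange: A = 160 × 26 = 4160.00, centroid at (130.00, 219.00).
ΣA = 14880.00 mm², ΣAx̄ = 1934400.00 mm³, ΣAȳ = 1458280.00 mm³.
x̄ = 1934400.00/14880.00 = 130.00 mm; ȳ = 1458280.00/14880.00 = 98.00 mm.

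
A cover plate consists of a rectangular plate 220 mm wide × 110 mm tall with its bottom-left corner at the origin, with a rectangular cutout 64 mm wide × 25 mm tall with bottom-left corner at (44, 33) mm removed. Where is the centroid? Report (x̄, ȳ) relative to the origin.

x̄ = 112.41 mm, ȳ = 55.67 mm

Part | A | x̄ᵢ | ȳᵢ | A·x̄ᵢ | A·ȳᵢ
plate | 24200.00 | 110.00 | 55.00 | 2662000.00 | 1331000.00
hole | -1600.00 | 76.00 | 45.50 | -121600.00 | -72800.00
Σ | 22600.00 |  |  | 2540400.00 | 1258200.00
x̄ = 2540400.00 / 22600.00 = 112.41 mm
ȳ = 1258200.00 / 22600.00 = 55.67 mm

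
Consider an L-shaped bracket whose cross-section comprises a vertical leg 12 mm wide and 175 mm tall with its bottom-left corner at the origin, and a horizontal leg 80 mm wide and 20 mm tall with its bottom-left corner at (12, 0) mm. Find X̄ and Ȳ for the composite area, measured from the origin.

X̄ = 25.89 mm, Ȳ = 53.99 mm

vertical leg: A = 12 × 175 = 2100.00, centroid at (6.00, 87.50).
horizontal leg: A = 80 × 20 = 1600.00, centroid at (52.00, 10.00).
ΣA = 3700.00 mm²
ΣAX̄ = (2100.00)(6.00) + (1600.00)(52.00) = 95800.00 mm³
ΣAȲ = (2100.00)(87.50) + (1600.00)(10.00) = 199750.00 mm³
X̄ = 95800.00 / 3700.00 = 25.89 mm
Ȳ = 199750.00 / 3700.00 = 53.99 mm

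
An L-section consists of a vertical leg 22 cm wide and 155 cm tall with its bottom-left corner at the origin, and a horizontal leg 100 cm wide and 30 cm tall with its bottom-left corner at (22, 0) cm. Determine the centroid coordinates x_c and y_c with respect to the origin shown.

x_c = 39.55 cm, y_c = 48.25 cm

vertical leg: A = 22 × 155 = 3410.00, centroid at (11.00, 77.50).
horizontal leg: A = 100 × 30 = 3000.00, centroid at (72.00, 15.00).
ΣA = 6410.00 cm², ΣAx_c = 253510.00 cm³, ΣAy_c = 309275.00 cm³.
x_c = 253510.00/6410.00 = 39.55 cm; y_c = 309275.00/6410.00 = 48.25 cm.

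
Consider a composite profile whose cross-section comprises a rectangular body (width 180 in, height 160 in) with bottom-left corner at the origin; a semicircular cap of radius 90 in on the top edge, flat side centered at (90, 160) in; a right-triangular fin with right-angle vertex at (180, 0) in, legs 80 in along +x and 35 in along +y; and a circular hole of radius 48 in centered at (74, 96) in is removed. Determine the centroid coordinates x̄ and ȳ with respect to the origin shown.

x̄ = 97.82 in, ȳ = 116.22 in

rectangular body: A = 180 × 160 = 28800.00, centroid at (90.00, 80.00).
semicircular top: A = ½π·90² = 12723.45, centroid at (90.00, 198.20).
triangular fin: A = ½·80·35 = 1400.00, centroid at (206.67, 11.67).
hole: A = −π·48² = -7238.23, centroid at (74.00, 96.00).
ΣA = 35685.22 in², ΣAx̄ = 3490814.87 in³, ΣAȳ = 4147215.34 in³.
x̄ = 3490814.87/35685.22 = 97.82 in; ȳ = 4147215.34/35685.22 = 116.22 in.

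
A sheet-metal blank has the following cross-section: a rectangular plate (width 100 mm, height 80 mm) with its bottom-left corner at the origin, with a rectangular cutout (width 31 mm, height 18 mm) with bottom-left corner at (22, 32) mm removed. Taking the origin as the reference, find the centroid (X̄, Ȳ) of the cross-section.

Part | A | x̄ᵢ | ȳᵢ | A·x̄ᵢ | A·ȳᵢ
plate | 8000.00 | 50.00 | 40.00 | 400000.00 | 320000.00
hole | -558.00 | 37.50 | 41.00 | -20925.00 | -22878.00
Σ | 7442.00 |  |  | 379075.00 | 297122.00
X̄ = 379075.00 / 7442.00 = 50.94 mm
Ȳ = 297122.00 / 7442.00 = 39.93 mm

X̄ = 50.94 mm, Ȳ = 39.93 mm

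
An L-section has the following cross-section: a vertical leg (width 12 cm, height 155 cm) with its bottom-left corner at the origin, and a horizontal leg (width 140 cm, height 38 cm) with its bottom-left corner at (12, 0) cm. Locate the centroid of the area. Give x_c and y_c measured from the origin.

vertical leg: A = 12 × 155 = 1860.00, centroid at (6.00, 77.50).
horizontal leg: A = 140 × 38 = 5320.00, centroid at (82.00, 19.00).
ΣA = 7180.00 cm²
ΣAx_c = (1860.00)(6.00) + (5320.00)(82.00) = 447400.00 cm³
ΣAy_c = (1860.00)(77.50) + (5320.00)(19.00) = 245230.00 cm³
x_c = 447400.00 / 7180.00 = 62.31 cm
y_c = 245230.00 / 7180.00 = 34.15 cm

x_c = 62.31 cm, y_c = 34.15 cm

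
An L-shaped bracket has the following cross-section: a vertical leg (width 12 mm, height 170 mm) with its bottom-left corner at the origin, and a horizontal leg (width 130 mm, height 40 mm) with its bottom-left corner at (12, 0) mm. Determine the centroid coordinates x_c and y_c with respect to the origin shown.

vertical leg: A = 12 × 170 = 2040.00, centroid at (6.00, 85.00).
horizontal leg: A = 130 × 40 = 5200.00, centroid at (77.00, 20.00).
ΣA = 7240.00 mm²
ΣAx_c = (2040.00)(6.00) + (5200.00)(77.00) = 412640.00 mm³
ΣAy_c = (2040.00)(85.00) + (5200.00)(20.00) = 277400.00 mm³
x_c = 412640.00 / 7240.00 = 56.99 mm
y_c = 277400.00 / 7240.00 = 38.31 mm

x_c = 56.99 mm, y_c = 38.31 mm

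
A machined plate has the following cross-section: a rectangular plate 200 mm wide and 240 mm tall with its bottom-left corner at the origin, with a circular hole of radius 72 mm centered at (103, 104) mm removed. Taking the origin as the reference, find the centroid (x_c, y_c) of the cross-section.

x_c = 98.46 mm, y_c = 128.22 mm

plate: A = 200 × 240 = 48000.00, centroid at (100.00, 120.00).
hole: A = −π·72² = -16286.02, centroid at (103.00, 104.00).
ΣA = 31713.98 mm², ΣAx_c = 3122540.32 mm³, ΣAy_c = 4066254.30 mm³.
x_c = 3122540.32/31713.98 = 98.46 mm; y_c = 4066254.30/31713.98 = 128.22 mm.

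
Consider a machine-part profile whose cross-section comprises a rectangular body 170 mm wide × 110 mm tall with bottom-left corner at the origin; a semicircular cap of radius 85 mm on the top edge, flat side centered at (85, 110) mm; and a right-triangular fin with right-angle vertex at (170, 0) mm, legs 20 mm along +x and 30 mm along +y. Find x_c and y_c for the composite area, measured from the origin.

x_c = 85.91 mm, y_c = 88.61 mm

rectangular body: A = 170 × 110 = 18700.00, centroid at (85.00, 55.00).
semicircular top: A = ½π·85² = 11349.00, centroid at (85.00, 146.08).
triangular fin: A = ½·20·30 = 300.00, centroid at (176.67, 10.00).
ΣA = 30349.00 mm²
ΣAx_c = (18700.00)(85.00) + (11349.00)(85.00) + (300.00)(176.67) = 2607165.29 mm³
ΣAy_c = (18700.00)(55.00) + (11349.00)(146.08) + (300.00)(10.00) = 2689307.05 mm³
x_c = 2607165.29 / 30349.00 = 85.91 mm
y_c = 2689307.05 / 30349.00 = 88.61 mm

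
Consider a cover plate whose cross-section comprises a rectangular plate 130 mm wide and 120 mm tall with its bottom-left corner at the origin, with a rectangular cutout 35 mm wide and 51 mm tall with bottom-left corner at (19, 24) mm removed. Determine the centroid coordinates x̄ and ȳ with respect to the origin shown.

Part | A | x̄ᵢ | ȳᵢ | A·x̄ᵢ | A·ȳᵢ
plate | 15600.00 | 65.00 | 60.00 | 1014000.00 | 936000.00
hole | -1785.00 | 36.50 | 49.50 | -65152.50 | -88357.50
Σ | 13815.00 |  |  | 948847.50 | 847642.50
x̄ = 948847.50 / 13815.00 = 68.68 mm
ȳ = 847642.50 / 13815.00 = 61.36 mm

x̄ = 68.68 mm, ȳ = 61.36 mm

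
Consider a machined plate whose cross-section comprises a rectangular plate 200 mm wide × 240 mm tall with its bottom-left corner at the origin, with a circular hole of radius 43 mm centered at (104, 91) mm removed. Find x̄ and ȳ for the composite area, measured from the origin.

x̄ = 99.45 mm, ȳ = 123.99 mm

plate: A = 200 × 240 = 48000.00, centroid at (100.00, 120.00).
hole: A = −π·43² = -5808.80, centroid at (104.00, 91.00).
ΣA = 42191.20 mm², ΣAx̄ = 4195884.30 mm³, ΣAȳ = 5231398.76 mm³.
x̄ = 4195884.30/42191.20 = 99.45 mm; ȳ = 5231398.76/42191.20 = 123.99 mm.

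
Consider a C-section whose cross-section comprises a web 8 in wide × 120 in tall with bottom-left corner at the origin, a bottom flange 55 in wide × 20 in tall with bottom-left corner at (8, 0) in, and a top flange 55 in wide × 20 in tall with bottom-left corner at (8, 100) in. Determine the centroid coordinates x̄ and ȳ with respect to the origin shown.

web: A = 8 × 120 = 960.00, centroid at (4.00, 60.00).
bottom flange: A = 55 × 20 = 1100.00, centroid at (35.50, 10.00).
top flange: A = 55 × 20 = 1100.00, centroid at (35.50, 110.00).
ΣA = 3160.00 in²
ΣAx̄ = (960.00)(4.00) + (1100.00)(35.50) + (1100.00)(35.50) = 81940.00 in³
ΣAȳ = (960.00)(60.00) + (1100.00)(10.00) + (1100.00)(110.00) = 189600.00 in³
x̄ = 81940.00 / 3160.00 = 25.93 in
ȳ = 189600.00 / 3160.00 = 60.00 in

x̄ = 25.93 in, ȳ = 60.00 in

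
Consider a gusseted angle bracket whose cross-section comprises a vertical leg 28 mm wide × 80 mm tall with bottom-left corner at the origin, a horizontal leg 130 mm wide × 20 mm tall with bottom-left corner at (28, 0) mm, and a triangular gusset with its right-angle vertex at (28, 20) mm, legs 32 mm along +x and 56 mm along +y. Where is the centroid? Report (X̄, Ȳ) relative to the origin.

X̄ = 53.66 mm, Ȳ = 26.19 mm

Part | A | x̄ᵢ | ȳᵢ | A·x̄ᵢ | A·ȳᵢ
vertical leg | 2240.00 | 14.00 | 40.00 | 31360.00 | 89600.00
horizontal leg | 2600.00 | 93.00 | 10.00 | 241800.00 | 26000.00
gusset | 896.00 | 38.67 | 38.67 | 34645.33 | 34645.33
Σ | 5736.00 |  |  | 307805.33 | 150245.33
X̄ = 307805.33 / 5736.00 = 53.66 mm
Ȳ = 150245.33 / 5736.00 = 26.19 mm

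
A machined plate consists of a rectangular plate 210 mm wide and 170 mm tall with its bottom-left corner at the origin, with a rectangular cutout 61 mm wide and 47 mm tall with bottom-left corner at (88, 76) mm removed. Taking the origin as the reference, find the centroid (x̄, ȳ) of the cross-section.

x̄ = 103.82 mm, ȳ = 83.73 mm

plate: A = 210 × 170 = 35700.00, centroid at (105.00, 85.00).
hole: A = −(61 × 47) = -2867.00, centroid at (118.50, 99.50).
ΣA = 32833.00 mm²
ΣAx̄ = (35700.00)(105.00) + (-2867.00)(118.50) = 3408760.50 mm³
ΣAȳ = (35700.00)(85.00) + (-2867.00)(99.50) = 2749233.50 mm³
x̄ = 3408760.50 / 32833.00 = 103.82 mm
ȳ = 2749233.50 / 32833.00 = 83.73 mm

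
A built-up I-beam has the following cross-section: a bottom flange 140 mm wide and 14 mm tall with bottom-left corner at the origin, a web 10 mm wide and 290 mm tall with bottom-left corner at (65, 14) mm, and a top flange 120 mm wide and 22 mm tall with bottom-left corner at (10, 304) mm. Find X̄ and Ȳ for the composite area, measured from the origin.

X̄ = 70.00 mm, Ȳ = 174.19 mm

Part | A | x̄ᵢ | ȳᵢ | A·x̄ᵢ | A·ȳᵢ
bottom flange | 1960.00 | 70.00 | 7.00 | 137200.00 | 13720.00
web | 2900.00 | 70.00 | 159.00 | 203000.00 | 461100.00
top flange | 2640.00 | 70.00 | 315.00 | 184800.00 | 831600.00
Σ | 7500.00 |  |  | 525000.00 | 1306420.00
X̄ = 525000.00 / 7500.00 = 70.00 mm
Ȳ = 1306420.00 / 7500.00 = 174.19 mm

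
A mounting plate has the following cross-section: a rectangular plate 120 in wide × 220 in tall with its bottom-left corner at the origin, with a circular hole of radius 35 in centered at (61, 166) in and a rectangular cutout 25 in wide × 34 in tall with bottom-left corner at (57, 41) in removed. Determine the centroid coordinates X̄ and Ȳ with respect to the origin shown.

plate: A = 120 × 220 = 26400.00, centroid at (60.00, 110.00).
hole 1: A = −π·35² = -3848.45, centroid at (61.00, 166.00).
hole 2: A = −(25 × 34) = -850.00, centroid at (69.50, 58.00).
ΣA = 21701.55 in²
ΣAX̄ = (26400.00)(60.00) + (-3848.45)(61.00) + (-850.00)(69.50) = 1290169.49 in³
ΣAȲ = (26400.00)(110.00) + (-3848.45)(166.00) + (-850.00)(58.00) = 2215857.13 in³
X̄ = 1290169.49 / 21701.55 = 59.45 in
Ȳ = 2215857.13 / 21701.55 = 102.11 in

X̄ = 59.45 in, Ȳ = 102.11 in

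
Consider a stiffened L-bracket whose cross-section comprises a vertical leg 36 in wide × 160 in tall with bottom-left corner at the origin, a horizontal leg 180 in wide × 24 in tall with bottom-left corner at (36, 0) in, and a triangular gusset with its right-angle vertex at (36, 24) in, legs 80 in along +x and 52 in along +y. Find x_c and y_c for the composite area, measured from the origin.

vertical leg: A = 36 × 160 = 5760.00, centroid at (18.00, 80.00).
horizontal leg: A = 180 × 24 = 4320.00, centroid at (126.00, 12.00).
gusset: A = ½·80·52 = 2080.00, centroid at (62.67, 41.33).
ΣA = 12160.00 in², ΣAx_c = 778346.67 in³, ΣAy_c = 598613.33 in³.
x_c = 778346.67/12160.00 = 64.01 in; y_c = 598613.33/12160.00 = 49.23 in.

x_c = 64.01 in, y_c = 49.23 in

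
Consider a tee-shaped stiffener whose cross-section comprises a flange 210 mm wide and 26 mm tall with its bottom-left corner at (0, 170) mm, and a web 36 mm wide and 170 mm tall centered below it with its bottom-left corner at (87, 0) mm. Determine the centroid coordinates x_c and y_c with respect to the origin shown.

web: A = 36 × 170 = 6120.00, centroid at (105.00, 85.00).
flange: A = 210 × 26 = 5460.00, centroid at (105.00, 183.00).
ΣA = 11580.00 mm²
ΣAx_c = (6120.00)(105.00) + (5460.00)(105.00) = 1215900.00 mm³
ΣAy_c = (6120.00)(85.00) + (5460.00)(183.00) = 1519380.00 mm³
x_c = 1215900.00 / 11580.00 = 105.00 mm
y_c = 1519380.00 / 11580.00 = 131.21 mm

x_c = 105.00 mm, y_c = 131.21 mm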